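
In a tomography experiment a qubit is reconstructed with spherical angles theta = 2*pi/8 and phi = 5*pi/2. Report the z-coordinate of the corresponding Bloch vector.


theta = 0.7854, phi = 7.8540
r_z = cos(theta) = 0.7071

0.7071


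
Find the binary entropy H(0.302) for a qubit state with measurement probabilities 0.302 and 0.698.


S = -p*log2(p) - (1-p)*log2(1-p)
p = 0.3020, 1-p = 0.6980
= -0.3020 * log2(0.3020) - 0.6980 * log2(0.6980)
= -(-0.5217) - (-0.3621)
= 0.8837

0.8837


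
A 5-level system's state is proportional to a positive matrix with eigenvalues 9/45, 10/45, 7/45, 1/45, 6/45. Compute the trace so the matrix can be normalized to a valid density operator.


tr(M) = sum of eigenvalues
= 9/45 + 10/45 + 7/45 + 1/45 + 6/45
= 33/45
= 0.7333

0.7333


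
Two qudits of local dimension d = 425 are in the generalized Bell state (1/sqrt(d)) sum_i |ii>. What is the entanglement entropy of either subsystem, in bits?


For a maximally entangled state in d x d:
S = log2(d) = log2(425)
= 8.7313

8.7313


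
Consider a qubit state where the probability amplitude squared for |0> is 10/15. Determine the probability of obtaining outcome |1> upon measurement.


|alpha|^2 = 10/15 = 0.6667
|beta|^2 = 1 - 10/15 = 5/15 = 0.3333
P(|1>) = |beta|^2 = 0.3333

0.3333


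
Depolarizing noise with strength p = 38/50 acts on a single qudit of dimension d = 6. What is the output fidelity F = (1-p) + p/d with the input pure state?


F = (1-p) + p/d
= (1 - 0.7600) + 0.7600/6
= 0.2400 + 0.1267
= 0.3667

0.3667


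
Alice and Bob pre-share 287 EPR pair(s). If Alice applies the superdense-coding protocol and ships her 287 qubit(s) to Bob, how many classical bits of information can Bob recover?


Superdense coding allows 2 classical bits per shared entangled pair.
287 pair(s) -> 2 * 287 = 574 classical bits

574


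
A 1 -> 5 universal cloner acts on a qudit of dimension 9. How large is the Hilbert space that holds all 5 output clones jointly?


Output space = H^(tensor 5) where dim(H) = 9
dim = 9^5
= 81 (after 2 factors)
= 729 (after 3 factors)
= 6561 (after 4 factors)
= 59049 (after 5 factors)
= 59049

59049


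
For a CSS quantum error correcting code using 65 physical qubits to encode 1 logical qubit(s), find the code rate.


Code rate R = k/n
= 1/65
= 0.0154

0.0154


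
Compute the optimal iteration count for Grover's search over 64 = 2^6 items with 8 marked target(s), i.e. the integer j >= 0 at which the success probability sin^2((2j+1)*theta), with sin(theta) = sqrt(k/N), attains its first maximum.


After j Grover iterations the success probability is P(j) = sin^2((2j+1)*theta), where sin(theta) = sqrt(k/N).
N = 2^6 = 64, k = 8
sin(theta) = sqrt(k/N) = 0.3535533906
theta = arcsin(sqrt(k/N)) = 0.3613671239 rad
P(j) reaches its first maximum when (2j+1)*theta is as close as possible to pi/2, i.e. j = round(pi/(4*theta) - 1/2).
pi/(4*theta) - 1/2 = 1.6734
(For comparison, the common estimate pi/4 * sqrt(N/k) = 2.2214; the exact maximiser is used here.)
Optimal iterations = 2

2


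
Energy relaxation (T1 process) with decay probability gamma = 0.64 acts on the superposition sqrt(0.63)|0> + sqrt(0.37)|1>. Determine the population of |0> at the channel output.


For amplitude damping with parameter gamma on state sqrt(a)|0> + sqrt(b)|1>:
alpha^2 = 0.63, beta^2 = 0.37
P(|0>) = alpha^2 + gamma * beta^2
= 0.63 + 0.64 * 0.37
= 0.63 + 0.2368
= 0.8668

0.8668


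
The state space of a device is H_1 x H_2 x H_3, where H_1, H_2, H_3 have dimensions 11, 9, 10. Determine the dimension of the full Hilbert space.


dim(H_1 x H_2 x H_3) = 11 * 9 * 10
= 99 * 10
= 990

990


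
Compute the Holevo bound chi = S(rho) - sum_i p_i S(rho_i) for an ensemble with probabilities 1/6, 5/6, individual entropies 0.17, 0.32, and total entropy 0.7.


chi = S(rho) - sum_i p_i * S(rho_i)
Weighted entropy = 1/6 * 0.17 + 5/6 * 0.32
= 0.2950
chi = 0.7 - 0.2950
= 0.4050

0.4050


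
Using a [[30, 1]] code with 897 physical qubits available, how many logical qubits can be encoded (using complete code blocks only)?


Each code block uses 30 physical qubits for 1 logical qubit(s).
Number of complete blocks = floor(897 / 30) = 29
Logical qubits = 29 * 1
= 29

29


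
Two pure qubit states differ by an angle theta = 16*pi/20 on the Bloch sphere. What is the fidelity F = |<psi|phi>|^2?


For states separated by angle theta on Bloch sphere:
F = cos^2(theta/2)
theta = 16*pi/20 = 2.5133
theta/2 = 1.2566
cos(theta/2) = 0.3090
F = 0.0955

0.0955


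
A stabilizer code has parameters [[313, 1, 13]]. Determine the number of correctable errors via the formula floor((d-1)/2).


Code parameters: [[313, 1, 13]], distance d = 13.
Number of correctable errors = floor((d-1)/2)
= floor((13 - 1)/2)
= floor(12/2)
= 6

6


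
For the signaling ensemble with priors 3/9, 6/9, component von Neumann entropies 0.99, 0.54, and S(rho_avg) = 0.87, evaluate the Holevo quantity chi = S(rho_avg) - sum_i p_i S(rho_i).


chi = S(rho) - sum_i p_i * S(rho_i)
Weighted entropy = 3/9 * 0.99 + 6/9 * 0.54
= 0.6900
chi = 0.87 - 0.6900
= 0.1800

0.1800


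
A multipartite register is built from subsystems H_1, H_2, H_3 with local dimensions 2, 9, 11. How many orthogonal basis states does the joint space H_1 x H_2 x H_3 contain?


dim(H_1 x H_2 x H_3) = 2 * 9 * 11
= 18 * 11
= 198

198


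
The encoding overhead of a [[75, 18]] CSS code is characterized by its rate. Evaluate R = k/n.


Code rate R = k/n
= 18/75
= 0.2400

0.2400


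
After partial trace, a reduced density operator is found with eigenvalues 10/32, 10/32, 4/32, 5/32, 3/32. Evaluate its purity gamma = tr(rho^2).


tr(rho^2) = sum of eigenvalues squared
= (10/32)^2 + (10/32)^2 + (4/32)^2 + (5/32)^2 + (3/32)^2
= (100 + 100 + 16 + 25 + 9) / 1024
= 250/1024
= 0.2441

0.2441


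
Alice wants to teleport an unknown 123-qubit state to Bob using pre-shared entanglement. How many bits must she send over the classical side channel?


Quantum teleportation requires 2 classical bits per qubit teleported.
123 qubit(s) -> 2 * 123 = 246 classical bits

246


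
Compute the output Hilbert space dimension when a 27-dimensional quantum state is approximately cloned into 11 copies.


Output space = H^(tensor 11) where dim(H) = 27
dim = 27^11
= 729 (after 2 factors)
= 19683 (after 3 factors)
= 531441 (after 4 factors)
= 14348907 (after 5 factors)
= 387420489 (after 6 factors)
= 10460353203 (after 7 factors)
= 282429536481 (after 8 factors)
= 7625597484987 (after 9 factors)
= 205891132094649 (after 10 factors)
= 5559060566555523 (after 11 factors)
= 5559060566555523

5559060566555523


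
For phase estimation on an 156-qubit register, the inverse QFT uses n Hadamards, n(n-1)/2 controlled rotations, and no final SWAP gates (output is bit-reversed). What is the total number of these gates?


Hadamard gates: 156
Controlled rotations: n*(n-1)/2 = 156*155/2 = 12090
SWAP gates: 0 (omitted)
Total = 156 + 12090
= 12246

12246


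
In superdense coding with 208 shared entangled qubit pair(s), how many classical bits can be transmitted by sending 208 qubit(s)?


Superdense coding allows 2 classical bits per shared entangled pair.
208 pair(s) -> 2 * 208 = 416 classical bits

416


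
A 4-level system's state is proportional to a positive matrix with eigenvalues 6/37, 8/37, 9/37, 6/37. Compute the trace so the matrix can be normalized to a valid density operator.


tr(M) = sum of eigenvalues
= 6/37 + 8/37 + 9/37 + 6/37
= 29/37
= 0.7838

0.7838


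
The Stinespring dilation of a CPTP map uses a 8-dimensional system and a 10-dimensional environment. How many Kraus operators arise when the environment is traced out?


Tracing out the environment in an orthonormal basis {|i>_E} gives Kraus operators K_i = <i|_E U |0>_E.
Number of Kraus operators = dim(H_env) = d_env
= 10

10


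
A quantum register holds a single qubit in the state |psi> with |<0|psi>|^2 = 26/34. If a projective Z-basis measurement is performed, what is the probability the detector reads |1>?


|alpha|^2 = 26/34 = 0.7647
|beta|^2 = 1 - 26/34 = 8/34 = 0.2353
P(|1>) = |beta|^2 = 0.2353

0.2353


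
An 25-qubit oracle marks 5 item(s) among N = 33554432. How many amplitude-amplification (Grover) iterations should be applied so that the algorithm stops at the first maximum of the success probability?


After j Grover iterations the success probability is P(j) = sin^2((2j+1)*theta), where sin(theta) = sqrt(k/N).
N = 2^25 = 33554432, k = 5
sin(theta) = sqrt(k/N) = 0.0003860202222
theta = arcsin(sqrt(k/N)) = 0.0003860202318 rad
P(j) reaches its first maximum when (2j+1)*theta is as close as possible to pi/2, i.e. j = round(pi/(4*theta) - 1/2).
pi/(4*theta) - 1/2 = 2034.1036
(For comparison, the common estimate pi/4 * sqrt(N/k) = 2034.6037; the exact maximiser is used here.)
Optimal iterations = 2034

2034


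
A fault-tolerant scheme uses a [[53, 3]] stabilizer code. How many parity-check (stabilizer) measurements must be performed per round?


For an [[n,k]] stabilizer code:
Number of stabilizer generators = n - k
= 53 - 3
= 50

50


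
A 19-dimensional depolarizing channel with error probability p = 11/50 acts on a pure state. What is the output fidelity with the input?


F = (1-p) + p/d
= (1 - 0.2200) + 0.2200/19
= 0.7800 + 0.0116
= 0.7916

0.7916


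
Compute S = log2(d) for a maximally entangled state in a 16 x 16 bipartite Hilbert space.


For a maximally entangled state in d x d:
S = log2(d) = log2(16)
= 4.0000

4.0000


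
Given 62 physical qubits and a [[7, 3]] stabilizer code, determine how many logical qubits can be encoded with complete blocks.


Each code block uses 7 physical qubits for 3 logical qubit(s).
Number of complete blocks = floor(62 / 7) = 8
Logical qubits = 8 * 3
= 24

24


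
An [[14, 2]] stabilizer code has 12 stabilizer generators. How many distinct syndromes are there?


Each stabilizer generator gives a binary (+1 or -1) measurement outcome.
With 12 independent generators:
Total syndromes = 2^12
= 4096

4096


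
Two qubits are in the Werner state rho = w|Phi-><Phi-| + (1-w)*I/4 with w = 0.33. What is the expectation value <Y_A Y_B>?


|Phi-> = (|00> - |11>)/sqrt(2)
For the pure Bell state, <Y_A Y_B> = +1 (Bell-state Pauli correlator).
The maximally-mixed part I/4 has tr(I/4 * P tensor P) = 0 for any traceless Pauli P.
So <Y_A Y_B>_rho = w * (+1) + (1 - w) * 0
= 0.33 * (+1)
= 0.3300

0.3300


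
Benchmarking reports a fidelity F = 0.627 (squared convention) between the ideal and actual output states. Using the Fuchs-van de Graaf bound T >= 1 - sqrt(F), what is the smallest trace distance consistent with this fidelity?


Fuchs-van de Graaf (squared-fidelity convention): 1 - sqrt(F) <= T <= sqrt(1 - F).
Lower bound: T >= 1 - sqrt(F)
sqrt(F) = sqrt(0.627) = 0.7918
T >= 1 - 0.7918
T >= 0.2082

0.2082


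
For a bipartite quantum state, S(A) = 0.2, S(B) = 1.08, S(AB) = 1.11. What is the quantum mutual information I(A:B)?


I(A:B) = S(A) + S(B) - S(AB)
= 0.2 + 1.08 - 1.11
= 0.1700

0.1700


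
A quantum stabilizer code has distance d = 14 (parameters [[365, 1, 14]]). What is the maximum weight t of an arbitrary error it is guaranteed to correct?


Code parameters: [[365, 1, 14]], distance d = 14.
Number of correctable errors = floor((d-1)/2)
= floor((14 - 1)/2)
= floor(13/2)
= 6

6


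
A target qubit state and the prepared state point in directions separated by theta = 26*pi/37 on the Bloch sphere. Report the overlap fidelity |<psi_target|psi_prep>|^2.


For states separated by angle theta on Bloch sphere:
F = cos^2(theta/2)
theta = 26*pi/37 = 2.2076
theta/2 = 1.1038
cos(theta/2) = 0.4502
F = 0.2027

0.2027


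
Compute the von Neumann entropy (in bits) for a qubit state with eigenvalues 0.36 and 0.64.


S = -p*log2(p) - (1-p)*log2(1-p)
p = 0.3600, 1-p = 0.6400
= -0.3600 * log2(0.3600) - 0.6400 * log2(0.6400)
= -(-0.5306) - (-0.4121)
= 0.9427

0.9427


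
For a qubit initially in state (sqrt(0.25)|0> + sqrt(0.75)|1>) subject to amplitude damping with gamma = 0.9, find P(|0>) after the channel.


For amplitude damping with parameter gamma on state sqrt(a)|0> + sqrt(b)|1>:
alpha^2 = 0.25, beta^2 = 0.75
P(|0>) = alpha^2 + gamma * beta^2
= 0.25 + 0.9 * 0.75
= 0.25 + 0.6750
= 0.9250

0.9250


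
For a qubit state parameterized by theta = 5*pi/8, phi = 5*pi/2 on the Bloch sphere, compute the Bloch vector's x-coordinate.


theta = 1.9635, phi = 7.8540
r_x = sin(theta)*cos(phi) = 0.9239 * 0.0000
r_x = 0.0000

0.0000


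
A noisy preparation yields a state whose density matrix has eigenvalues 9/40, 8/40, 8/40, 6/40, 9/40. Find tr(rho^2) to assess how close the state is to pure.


tr(rho^2) = sum of eigenvalues squared
= (9/40)^2 + (8/40)^2 + (8/40)^2 + (6/40)^2 + (9/40)^2
= (81 + 64 + 64 + 36 + 81) / 1600
= 326/1600
= 0.2038

0.2038


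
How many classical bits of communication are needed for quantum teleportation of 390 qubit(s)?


Quantum teleportation requires 2 classical bits per qubit teleported.
390 qubit(s) -> 2 * 390 = 780 classical bits

780


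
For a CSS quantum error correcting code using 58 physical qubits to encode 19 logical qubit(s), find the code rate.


Code rate R = k/n
= 19/58
= 0.3276

0.3276


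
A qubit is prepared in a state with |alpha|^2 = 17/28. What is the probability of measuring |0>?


|alpha|^2 = 17/28 = 0.6071
|beta|^2 = 1 - 17/28 = 11/28 = 0.3929
P(|0>) = |alpha|^2 = 0.6071

0.6071


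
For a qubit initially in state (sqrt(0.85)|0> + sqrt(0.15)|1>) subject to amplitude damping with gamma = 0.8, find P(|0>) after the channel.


For amplitude damping with parameter gamma on state sqrt(a)|0> + sqrt(b)|1>:
alpha^2 = 0.85, beta^2 = 0.15
P(|0>) = alpha^2 + gamma * beta^2
= 0.85 + 0.8 * 0.15
= 0.85 + 0.1200
= 0.9700

0.9700


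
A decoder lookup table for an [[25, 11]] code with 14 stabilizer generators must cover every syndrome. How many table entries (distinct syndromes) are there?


Each stabilizer generator gives a binary (+1 or -1) measurement outcome.
With 14 independent generators:
Total syndromes = 2^14
= 16384

16384


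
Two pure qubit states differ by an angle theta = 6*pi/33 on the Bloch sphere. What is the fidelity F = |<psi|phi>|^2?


For states separated by angle theta on Bloch sphere:
F = cos^2(theta/2)
theta = 6*pi/33 = 0.5712
theta/2 = 0.2856
cos(theta/2) = 0.9595
F = 0.9206

0.9206


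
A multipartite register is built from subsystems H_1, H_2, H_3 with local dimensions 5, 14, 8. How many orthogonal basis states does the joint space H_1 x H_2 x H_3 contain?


dim(H_1 x H_2 x H_3) = 5 * 14 * 8
= 70 * 8
= 560

560


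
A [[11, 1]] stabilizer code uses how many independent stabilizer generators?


For an [[n,k]] stabilizer code:
Number of stabilizer generators = n - k
= 11 - 1
= 10

10


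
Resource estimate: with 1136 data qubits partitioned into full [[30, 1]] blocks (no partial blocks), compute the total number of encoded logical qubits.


Each code block uses 30 physical qubits for 1 logical qubit(s).
Number of complete blocks = floor(1136 / 30) = 37
Logical qubits = 37 * 1
= 37

37


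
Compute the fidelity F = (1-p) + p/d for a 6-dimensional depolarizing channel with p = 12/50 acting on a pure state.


F = (1-p) + p/d
= (1 - 0.2400) + 0.2400/6
= 0.7600 + 0.0400
= 0.8000

0.8000


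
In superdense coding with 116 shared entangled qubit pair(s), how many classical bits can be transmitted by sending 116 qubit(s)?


Superdense coding allows 2 classical bits per shared entangled pair.
116 pair(s) -> 2 * 116 = 232 classical bits

232


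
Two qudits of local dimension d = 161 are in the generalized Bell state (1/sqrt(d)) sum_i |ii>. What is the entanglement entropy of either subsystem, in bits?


For a maximally entangled state in d x d:
S = log2(d) = log2(161)
= 7.3309

7.3309


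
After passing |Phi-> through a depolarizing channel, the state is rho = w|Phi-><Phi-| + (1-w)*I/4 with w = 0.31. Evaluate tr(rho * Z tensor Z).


|Phi-> = (|00> - |11>)/sqrt(2)
For the pure Bell state, <Z_A Z_B> = +1 (Bell-state Pauli correlator).
The maximally-mixed part I/4 has tr(I/4 * P tensor P) = 0 for any traceless Pauli P.
So <Z_A Z_B>_rho = w * (+1) + (1 - w) * 0
= 0.31 * (+1)
= 0.3100

0.3100


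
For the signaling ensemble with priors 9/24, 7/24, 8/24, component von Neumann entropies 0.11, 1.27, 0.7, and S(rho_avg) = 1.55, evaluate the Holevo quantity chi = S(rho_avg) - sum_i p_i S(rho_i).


chi = S(rho) - sum_i p_i * S(rho_i)
Weighted entropy = 9/24 * 0.11 + 7/24 * 1.27 + 8/24 * 0.7
= 0.6450
chi = 1.55 - 0.6450
= 0.9050

0.9050


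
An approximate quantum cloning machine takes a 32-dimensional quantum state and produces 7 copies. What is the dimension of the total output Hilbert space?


Output space = H^(tensor 7) where dim(H) = 32
dim = 32^7
= 1024 (after 2 factors)
= 32768 (after 3 factors)
= 1048576 (after 4 factors)
= 33554432 (after 5 factors)
= 1073741824 (after 6 factors)
= 34359738368 (after 7 factors)
= 34359738368

34359738368


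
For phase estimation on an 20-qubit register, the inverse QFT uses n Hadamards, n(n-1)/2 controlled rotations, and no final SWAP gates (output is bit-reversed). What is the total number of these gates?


Hadamard gates: 20
Controlled rotations: n*(n-1)/2 = 20*19/2 = 190
SWAP gates: 0 (omitted)
Total = 20 + 190
= 210

210


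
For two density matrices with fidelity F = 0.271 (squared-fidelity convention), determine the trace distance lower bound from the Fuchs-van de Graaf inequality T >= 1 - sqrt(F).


Fuchs-van de Graaf (squared-fidelity convention): 1 - sqrt(F) <= T <= sqrt(1 - F).
Lower bound: T >= 1 - sqrt(F)
sqrt(F) = sqrt(0.271) = 0.5206
T >= 1 - 0.5206
T >= 0.4794

0.4794


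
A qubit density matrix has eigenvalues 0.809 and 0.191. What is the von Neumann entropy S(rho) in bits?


S = -p*log2(p) - (1-p)*log2(1-p)
p = 0.8090, 1-p = 0.1910
= -0.8090 * log2(0.8090) - 0.1910 * log2(0.1910)
= -(-0.2474) - (-0.4562)
= 0.7036

0.7036


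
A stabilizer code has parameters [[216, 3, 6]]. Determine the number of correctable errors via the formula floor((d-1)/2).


Code parameters: [[216, 3, 6]], distance d = 6.
Number of correctable errors = floor((d-1)/2)
= floor((6 - 1)/2)
= floor(5/2)
= 2

2


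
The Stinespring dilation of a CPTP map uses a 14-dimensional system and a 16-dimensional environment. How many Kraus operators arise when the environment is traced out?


Tracing out the environment in an orthonormal basis {|i>_E} gives Kraus operators K_i = <i|_E U |0>_E.
Number of Kraus operators = dim(H_env) = d_env
= 16

16


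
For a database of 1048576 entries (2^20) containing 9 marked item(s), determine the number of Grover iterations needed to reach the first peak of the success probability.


After j Grover iterations the success probability is P(j) = sin^2((2j+1)*theta), where sin(theta) = sqrt(k/N).
N = 2^20 = 1048576, k = 9
sin(theta) = sqrt(k/N) = 0.0029296875
theta = arcsin(sqrt(k/N)) = 0.002929691691 rad
P(j) reaches its first maximum when (2j+1)*theta is as close as possible to pi/2, i.e. j = round(pi/(4*theta) - 1/2).
pi/(4*theta) - 1/2 = 267.5822
(For comparison, the common estimate pi/4 * sqrt(N/k) = 268.0826; the exact maximiser is used here.)
Optimal iterations = 268

268


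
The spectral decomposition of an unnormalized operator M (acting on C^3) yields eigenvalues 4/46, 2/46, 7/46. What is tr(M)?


tr(M) = sum of eigenvalues
= 4/46 + 2/46 + 7/46
= 13/46
= 0.2826

0.2826


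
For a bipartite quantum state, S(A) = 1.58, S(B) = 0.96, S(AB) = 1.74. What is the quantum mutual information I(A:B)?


I(A:B) = S(A) + S(B) - S(AB)
= 1.58 + 0.96 - 1.74
= 0.8000

0.8000


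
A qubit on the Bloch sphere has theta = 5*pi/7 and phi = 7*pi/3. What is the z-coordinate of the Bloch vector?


theta = 2.2440, phi = 7.3304
r_z = cos(theta) = -0.6235

-0.6235


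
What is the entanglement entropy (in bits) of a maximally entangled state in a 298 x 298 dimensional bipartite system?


For a maximally entangled state in d x d:
S = log2(d) = log2(298)
= 8.2192

8.2192


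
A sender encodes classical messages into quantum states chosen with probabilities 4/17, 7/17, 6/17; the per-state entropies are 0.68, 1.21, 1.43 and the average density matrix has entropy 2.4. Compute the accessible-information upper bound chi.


chi = S(rho) - sum_i p_i * S(rho_i)
Weighted entropy = 4/17 * 0.68 + 7/17 * 1.21 + 6/17 * 1.43
= 1.1629
chi = 2.4 - 1.1629
= 1.2371

1.2371


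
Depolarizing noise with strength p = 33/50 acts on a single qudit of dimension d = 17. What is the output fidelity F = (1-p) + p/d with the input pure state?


F = (1-p) + p/d
= (1 - 0.6600) + 0.6600/17
= 0.3400 + 0.0388
= 0.3788

0.3788


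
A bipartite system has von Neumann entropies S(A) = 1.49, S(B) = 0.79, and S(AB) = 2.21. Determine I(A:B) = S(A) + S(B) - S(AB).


I(A:B) = S(A) + S(B) - S(AB)
= 1.49 + 0.79 - 2.21
= 0.0700

0.0700


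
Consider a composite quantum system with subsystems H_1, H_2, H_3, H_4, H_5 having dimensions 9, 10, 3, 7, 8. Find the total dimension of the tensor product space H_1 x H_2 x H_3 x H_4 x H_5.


dim(H_1 x H_2 x H_3 x H_4 x H_5) = 9 * 10 * 3 * 7 * 8
= 90 * 3 * 7 * 8
= 270 * 7 * 8
= 1890 * 8
= 15120

15120


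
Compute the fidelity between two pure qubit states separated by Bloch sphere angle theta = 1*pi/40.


For states separated by angle theta on Bloch sphere:
F = cos^2(theta/2)
theta = 1*pi/40 = 0.0785
theta/2 = 0.0393
cos(theta/2) = 0.9992
F = 0.9985

0.9985


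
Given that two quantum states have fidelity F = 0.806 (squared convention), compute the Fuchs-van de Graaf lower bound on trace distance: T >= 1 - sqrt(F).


Fuchs-van de Graaf (squared-fidelity convention): 1 - sqrt(F) <= T <= sqrt(1 - F).
Lower bound: T >= 1 - sqrt(F)
sqrt(F) = sqrt(0.806) = 0.8978
T >= 1 - 0.8978
T >= 0.1022

0.1022


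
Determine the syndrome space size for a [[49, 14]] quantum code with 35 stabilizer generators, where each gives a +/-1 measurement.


Each stabilizer generator gives a binary (+1 or -1) measurement outcome.
With 35 independent generators:
Total syndromes = 2^35
= 34359738368

34359738368


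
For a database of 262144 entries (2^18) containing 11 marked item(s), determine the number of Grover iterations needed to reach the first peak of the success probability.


After j Grover iterations the success probability is P(j) = sin^2((2j+1)*theta), where sin(theta) = sqrt(k/N).
N = 2^18 = 262144, k = 11
sin(theta) = sqrt(k/N) = 0.006477782794
theta = arcsin(sqrt(k/N)) = 0.006477828098 rad
P(j) reaches its first maximum when (2j+1)*theta is as close as possible to pi/2, i.e. j = round(pi/(4*theta) - 1/2).
pi/(4*theta) - 1/2 = 120.7441
(For comparison, the common estimate pi/4 * sqrt(N/k) = 121.2449; the exact maximiser is used here.)
Optimal iterations = 121

121


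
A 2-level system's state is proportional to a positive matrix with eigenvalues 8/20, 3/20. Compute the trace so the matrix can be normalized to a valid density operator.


tr(M) = sum of eigenvalues
= 8/20 + 3/20
= 11/20
= 0.5500

0.5500


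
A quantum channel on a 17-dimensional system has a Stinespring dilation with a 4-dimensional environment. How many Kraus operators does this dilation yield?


Tracing out the environment in an orthonormal basis {|i>_E} gives Kraus operators K_i = <i|_E U |0>_E.
Number of Kraus operators = dim(H_env) = d_env
= 4

4


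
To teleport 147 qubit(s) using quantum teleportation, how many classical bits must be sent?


Quantum teleportation requires 2 classical bits per qubit teleported.
147 qubit(s) -> 2 * 147 = 294 classical bits

294


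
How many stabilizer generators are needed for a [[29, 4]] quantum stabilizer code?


For an [[n,k]] stabilizer code:
Number of stabilizer generators = n - k
= 29 - 4
= 25

25


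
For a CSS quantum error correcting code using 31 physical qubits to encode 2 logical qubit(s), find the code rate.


Code rate R = k/n
= 2/31
= 0.0645

0.0645


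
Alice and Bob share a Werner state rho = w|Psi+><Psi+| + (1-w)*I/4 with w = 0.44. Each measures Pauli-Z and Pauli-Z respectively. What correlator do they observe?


|Psi+> = (|01> + |10>)/sqrt(2)
For the pure Bell state, <Z_A Z_B> = -1 (Bell-state Pauli correlator).
The maximally-mixed part I/4 has tr(I/4 * P tensor P) = 0 for any traceless Pauli P.
So <Z_A Z_B>_rho = w * (-1) + (1 - w) * 0
= 0.44 * (-1)
= -0.4400

-0.4400


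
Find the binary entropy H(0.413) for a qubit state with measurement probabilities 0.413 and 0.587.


S = -p*log2(p) - (1-p)*log2(1-p)
p = 0.4130, 1-p = 0.5870
= -0.4130 * log2(0.4130) - 0.5870 * log2(0.5870)
= -(-0.5269) - (-0.4511)
= 0.9780

0.9780


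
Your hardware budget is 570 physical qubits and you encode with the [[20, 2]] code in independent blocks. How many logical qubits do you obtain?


Each code block uses 20 physical qubits for 2 logical qubit(s).
Number of complete blocks = floor(570 / 20) = 28
Logical qubits = 28 * 2
= 56

56


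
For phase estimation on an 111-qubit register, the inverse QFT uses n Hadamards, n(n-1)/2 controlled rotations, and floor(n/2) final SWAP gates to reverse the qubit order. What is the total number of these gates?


Hadamard gates: 111
Controlled rotations: n*(n-1)/2 = 111*110/2 = 6105
SWAP gates: floor(n/2) = floor(111/2) = 55
Total = 111 + 6105 + 55
= 6271

6271


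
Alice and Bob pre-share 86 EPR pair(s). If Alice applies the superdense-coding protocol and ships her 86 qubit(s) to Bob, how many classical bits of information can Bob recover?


Superdense coding allows 2 classical bits per shared entangled pair.
86 pair(s) -> 2 * 86 = 172 classical bits

172


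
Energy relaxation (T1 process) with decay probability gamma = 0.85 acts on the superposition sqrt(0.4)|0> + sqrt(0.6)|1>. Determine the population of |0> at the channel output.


For amplitude damping with parameter gamma on state sqrt(a)|0> + sqrt(b)|1>:
alpha^2 = 0.4, beta^2 = 0.6
P(|0>) = alpha^2 + gamma * beta^2
= 0.4 + 0.85 * 0.6
= 0.4 + 0.5100
= 0.9100

0.9100


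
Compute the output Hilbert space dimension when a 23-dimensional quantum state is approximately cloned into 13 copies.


Output space = H^(tensor 13) where dim(H) = 23
dim = 23^13
= 529 (after 2 factors)
= 12167 (after 3 factors)
= 279841 (after 4 factors)
= 6436343 (after 5 factors)
= 148035889 (after 6 factors)
= 3404825447 (after 7 factors)
= 78310985281 (after 8 factors)
= 1801152661463 (after 9 factors)
= 41426511213649 (after 10 factors)
= 952809757913927 (after 11 factors)
= 21914624432020321 (after 12 factors)
= 504036361936467383 (after 13 factors)
= 504036361936467383

504036361936467383


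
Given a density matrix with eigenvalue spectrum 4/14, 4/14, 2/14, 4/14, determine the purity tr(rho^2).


tr(rho^2) = sum of eigenvalues squared
= (4/14)^2 + (4/14)^2 + (2/14)^2 + (4/14)^2
= (16 + 16 + 4 + 16) / 196
= 52/196
= 0.2653

0.2653


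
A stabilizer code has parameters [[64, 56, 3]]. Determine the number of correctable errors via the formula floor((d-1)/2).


Code parameters: [[64, 56, 3]], distance d = 3.
Number of correctable errors = floor((d-1)/2)
= floor((3 - 1)/2)
= floor(2/2)
= 1

1


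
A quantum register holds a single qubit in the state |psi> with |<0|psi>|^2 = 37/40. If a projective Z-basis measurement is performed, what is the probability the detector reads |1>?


|alpha|^2 = 37/40 = 0.9250
|beta|^2 = 1 - 37/40 = 3/40 = 0.0750
P(|1>) = |beta|^2 = 0.0750

0.0750


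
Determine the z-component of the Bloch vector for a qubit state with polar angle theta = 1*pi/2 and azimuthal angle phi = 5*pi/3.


theta = 1.5708, phi = 5.2360
r_z = cos(theta) = 0.0000

0.0000


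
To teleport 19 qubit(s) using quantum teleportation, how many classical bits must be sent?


Quantum teleportation requires 2 classical bits per qubit teleported.
19 qubit(s) -> 2 * 19 = 38 classical bits

38


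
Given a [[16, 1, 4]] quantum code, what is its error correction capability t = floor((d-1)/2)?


Code parameters: [[16, 1, 4]], distance d = 4.
Number of correctable errors = floor((d-1)/2)
= floor((4 - 1)/2)
= floor(3/2)
= 1

1


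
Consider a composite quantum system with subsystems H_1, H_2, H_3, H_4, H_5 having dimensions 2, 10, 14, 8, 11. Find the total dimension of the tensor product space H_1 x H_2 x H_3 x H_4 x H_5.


dim(H_1 x H_2 x H_3 x H_4 x H_5) = 2 * 10 * 14 * 8 * 11
= 20 * 14 * 8 * 11
= 280 * 8 * 11
= 2240 * 11
= 24640

24640


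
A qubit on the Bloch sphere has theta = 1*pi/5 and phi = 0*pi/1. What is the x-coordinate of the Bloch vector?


theta = 0.6283, phi = 0.0000
r_x = sin(theta)*cos(phi) = 0.5878 * 1.0000
r_x = 0.5878

0.5878


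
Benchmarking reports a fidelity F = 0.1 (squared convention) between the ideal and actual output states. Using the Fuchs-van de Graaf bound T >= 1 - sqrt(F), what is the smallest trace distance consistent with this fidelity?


Fuchs-van de Graaf (squared-fidelity convention): 1 - sqrt(F) <= T <= sqrt(1 - F).
Lower bound: T >= 1 - sqrt(F)
sqrt(F) = sqrt(0.1) = 0.3162
T >= 1 - 0.3162
T >= 0.6838

0.6838


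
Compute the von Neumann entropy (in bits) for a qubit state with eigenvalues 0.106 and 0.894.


S = -p*log2(p) - (1-p)*log2(1-p)
p = 0.1060, 1-p = 0.8940
= -0.1060 * log2(0.1060) - 0.8940 * log2(0.8940)
= -(-0.3432) - (-0.1445)
= 0.4877

0.4877


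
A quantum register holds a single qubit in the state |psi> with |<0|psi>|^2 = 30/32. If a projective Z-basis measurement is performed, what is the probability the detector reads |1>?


|alpha|^2 = 30/32 = 0.9375
|beta|^2 = 1 - 30/32 = 2/32 = 0.0625
P(|1>) = |beta|^2 = 0.0625

0.0625


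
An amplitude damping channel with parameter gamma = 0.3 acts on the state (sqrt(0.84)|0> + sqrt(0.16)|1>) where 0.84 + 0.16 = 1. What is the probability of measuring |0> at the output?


For amplitude damping with parameter gamma on state sqrt(a)|0> + sqrt(b)|1>:
alpha^2 = 0.84, beta^2 = 0.16
P(|0>) = alpha^2 + gamma * beta^2
= 0.84 + 0.3 * 0.16
= 0.84 + 0.0480
= 0.8880

0.8880


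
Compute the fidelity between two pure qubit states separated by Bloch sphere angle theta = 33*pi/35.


For states separated by angle theta on Bloch sphere:
F = cos^2(theta/2)
theta = 33*pi/35 = 2.9621
theta/2 = 1.4810
cos(theta/2) = 0.0896
F = 0.0080

0.0080


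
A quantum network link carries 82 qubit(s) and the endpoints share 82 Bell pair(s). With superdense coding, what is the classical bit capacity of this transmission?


Superdense coding allows 2 classical bits per shared entangled pair.
82 pair(s) -> 2 * 82 = 164 classical bits

164


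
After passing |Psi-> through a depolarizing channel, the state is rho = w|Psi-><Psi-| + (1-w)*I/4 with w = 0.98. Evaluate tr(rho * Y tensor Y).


|Psi-> = (|01> - |10>)/sqrt(2)
For the pure Bell state, <Y_A Y_B> = -1 (Bell-state Pauli correlator).
The maximally-mixed part I/4 has tr(I/4 * P tensor P) = 0 for any traceless Pauli P.
So <Y_A Y_B>_rho = w * (-1) + (1 - w) * 0
= 0.98 * (-1)
= -0.9800

-0.9800


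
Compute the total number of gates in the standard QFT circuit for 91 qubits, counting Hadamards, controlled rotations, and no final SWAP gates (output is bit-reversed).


Hadamard gates: 91
Controlled rotations: n*(n-1)/2 = 91*90/2 = 4095
SWAP gates: 0 (omitted)
Total = 91 + 4095
= 4186

4186


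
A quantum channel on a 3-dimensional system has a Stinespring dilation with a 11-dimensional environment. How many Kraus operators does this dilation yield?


Tracing out the environment in an orthonormal basis {|i>_E} gives Kraus operators K_i = <i|_E U |0>_E.
Number of Kraus operators = dim(H_env) = d_env
= 11

11


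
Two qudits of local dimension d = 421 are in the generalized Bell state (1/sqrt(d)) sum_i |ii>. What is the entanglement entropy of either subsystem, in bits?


For a maximally entangled state in d x d:
S = log2(d) = log2(421)
= 8.7177

8.7177


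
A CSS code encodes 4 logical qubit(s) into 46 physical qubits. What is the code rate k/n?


Code rate R = k/n
= 4/46
= 0.0870

0.0870


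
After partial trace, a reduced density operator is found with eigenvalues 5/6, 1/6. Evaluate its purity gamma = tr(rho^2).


tr(rho^2) = sum of eigenvalues squared
= (5/6)^2 + (1/6)^2
= (25 + 1) / 36
= 26/36
= 0.7222

0.7222


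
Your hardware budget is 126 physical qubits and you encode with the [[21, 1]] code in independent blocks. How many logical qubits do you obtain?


Each code block uses 21 physical qubits for 1 logical qubit(s).
Number of complete blocks = floor(126 / 21) = 6
Logical qubits = 6 * 1
= 6

6


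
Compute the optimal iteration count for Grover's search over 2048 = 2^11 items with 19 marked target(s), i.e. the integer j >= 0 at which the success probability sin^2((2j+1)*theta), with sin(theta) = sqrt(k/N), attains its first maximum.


After j Grover iterations the success probability is P(j) = sin^2((2j+1)*theta), where sin(theta) = sqrt(k/N).
N = 2^11 = 2048, k = 19
sin(theta) = sqrt(k/N) = 0.0963189688
theta = arcsin(sqrt(k/N)) = 0.09646852471 rad
P(j) reaches its first maximum when (2j+1)*theta is as close as possible to pi/2, i.e. j = round(pi/(4*theta) - 1/2).
pi/(4*theta) - 1/2 = 7.6415
(For comparison, the common estimate pi/4 * sqrt(N/k) = 8.1541; the exact maximiser is used here.)
Optimal iterations = 8

8


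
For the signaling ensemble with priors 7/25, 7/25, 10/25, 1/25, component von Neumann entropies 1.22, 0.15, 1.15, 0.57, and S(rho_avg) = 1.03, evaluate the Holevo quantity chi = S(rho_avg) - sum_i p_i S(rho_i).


chi = S(rho) - sum_i p_i * S(rho_i)
Weighted entropy = 7/25 * 1.22 + 7/25 * 0.15 + 10/25 * 1.15 + 1/25 * 0.57
= 0.8664
chi = 1.03 - 0.8664
= 0.1636

0.1636


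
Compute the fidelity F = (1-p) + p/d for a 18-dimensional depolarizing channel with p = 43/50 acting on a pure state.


F = (1-p) + p/d
= (1 - 0.8600) + 0.8600/18
= 0.1400 + 0.0478
= 0.1878

0.1878


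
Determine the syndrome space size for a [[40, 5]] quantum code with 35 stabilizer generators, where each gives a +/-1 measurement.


Each stabilizer generator gives a binary (+1 or -1) measurement outcome.
With 35 independent generators:
Total syndromes = 2^35
= 34359738368

34359738368


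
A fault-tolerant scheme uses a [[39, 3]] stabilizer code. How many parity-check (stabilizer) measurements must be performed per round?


For an [[n,k]] stabilizer code:
Number of stabilizer generators = n - k
= 39 - 3
= 36

36


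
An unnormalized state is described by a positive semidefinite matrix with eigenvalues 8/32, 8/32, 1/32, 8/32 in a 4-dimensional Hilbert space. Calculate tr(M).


tr(M) = sum of eigenvalues
= 8/32 + 8/32 + 1/32 + 8/32
= 25/32
= 0.7812

0.7812


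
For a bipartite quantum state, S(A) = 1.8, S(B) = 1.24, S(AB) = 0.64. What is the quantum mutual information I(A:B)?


I(A:B) = S(A) + S(B) - S(AB)
= 1.8 + 1.24 - 0.64
= 2.4000

2.4000


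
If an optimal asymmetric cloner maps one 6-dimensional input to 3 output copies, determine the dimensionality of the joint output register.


Output space = H^(tensor 3) where dim(H) = 6
dim = 6^3
= 36 (after 2 factors)
= 216 (after 3 factors)
= 216

216


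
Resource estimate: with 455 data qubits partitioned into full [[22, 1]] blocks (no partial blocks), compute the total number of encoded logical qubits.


Each code block uses 22 physical qubits for 1 logical qubit(s).
Number of complete blocks = floor(455 / 22) = 20
Logical qubits = 20 * 1
= 20

20


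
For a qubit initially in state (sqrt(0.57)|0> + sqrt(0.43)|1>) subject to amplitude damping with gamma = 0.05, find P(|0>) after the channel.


For amplitude damping with parameter gamma on state sqrt(a)|0> + sqrt(b)|1>:
alpha^2 = 0.57, beta^2 = 0.43
P(|0>) = alpha^2 + gamma * beta^2
= 0.57 + 0.05 * 0.43
= 0.57 + 0.0215
= 0.5915

0.5915


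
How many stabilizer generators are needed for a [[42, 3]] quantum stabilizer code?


For an [[n,k]] stabilizer code:
Number of stabilizer generators = n - k
= 42 - 3
= 39

39


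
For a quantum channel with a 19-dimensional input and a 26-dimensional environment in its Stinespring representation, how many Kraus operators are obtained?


Tracing out the environment in an orthonormal basis {|i>_E} gives Kraus operators K_i = <i|_E U |0>_E.
Number of Kraus operators = dim(H_env) = d_env
= 26

26


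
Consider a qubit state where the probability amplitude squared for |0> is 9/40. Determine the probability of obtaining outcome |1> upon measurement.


|alpha|^2 = 9/40 = 0.2250
|beta|^2 = 1 - 9/40 = 31/40 = 0.7750
P(|1>) = |beta|^2 = 0.7750

0.7750


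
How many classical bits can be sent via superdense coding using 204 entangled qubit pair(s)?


Superdense coding allows 2 classical bits per shared entangled pair.
204 pair(s) -> 2 * 204 = 408 classical bits

408


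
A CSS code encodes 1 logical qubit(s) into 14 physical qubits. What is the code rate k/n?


Code rate R = k/n
= 1/14
= 0.0714

0.0714


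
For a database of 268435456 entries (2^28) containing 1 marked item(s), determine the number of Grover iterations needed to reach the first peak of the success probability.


After j Grover iterations the success probability is P(j) = sin^2((2j+1)*theta), where sin(theta) = sqrt(k/N).
N = 2^28 = 268435456, k = 1
sin(theta) = sqrt(k/N) = 6.103515625e-05
theta = arcsin(sqrt(k/N)) = 6.103515629e-05 rad
P(j) reaches its first maximum when (2j+1)*theta is as close as possible to pi/2, i.e. j = round(pi/(4*theta) - 1/2).
pi/(4*theta) - 1/2 = 12867.4635
(For comparison, the common estimate pi/4 * sqrt(N/k) = 12867.9635; the exact maximiser is used here.)
Optimal iterations = 12867

12867


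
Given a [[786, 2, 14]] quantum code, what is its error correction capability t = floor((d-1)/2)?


Code parameters: [[786, 2, 14]], distance d = 14.
Number of correctable errors = floor((d-1)/2)
= floor((14 - 1)/2)
= floor(13/2)
= 6

6


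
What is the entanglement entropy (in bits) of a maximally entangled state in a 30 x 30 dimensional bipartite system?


For a maximally entangled state in d x d:
S = log2(d) = log2(30)
= 4.9069

4.9069


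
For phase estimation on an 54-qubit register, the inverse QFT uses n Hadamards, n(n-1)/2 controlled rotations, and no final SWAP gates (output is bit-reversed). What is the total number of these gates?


Hadamard gates: 54
Controlled rotations: n*(n-1)/2 = 54*53/2 = 1431
SWAP gates: 0 (omitted)
Total = 54 + 1431
= 1485

1485


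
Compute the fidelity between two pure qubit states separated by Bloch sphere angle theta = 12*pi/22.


For states separated by angle theta on Bloch sphere:
F = cos^2(theta/2)
theta = 12*pi/22 = 1.7136
theta/2 = 0.8568
cos(theta/2) = 0.6549
F = 0.4288

0.4288


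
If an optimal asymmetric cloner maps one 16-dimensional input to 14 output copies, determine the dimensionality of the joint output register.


Output space = H^(tensor 14) where dim(H) = 16
dim = 16^14
= 256 (after 2 factors)
= 4096 (after 3 factors)
= 65536 (after 4 factors)
= 1048576 (after 5 factors)
= 16777216 (after 6 factors)
= 268435456 (after 7 factors)
= 4294967296 (after 8 factors)
= 68719476736 (after 9 factors)
= 1099511627776 (after 10 factors)
= 17592186044416 (after 11 factors)
= 281474976710656 (after 12 factors)
= 4503599627370496 (after 13 factors)
= 72057594037927936 (after 14 factors)
= 72057594037927936

72057594037927936


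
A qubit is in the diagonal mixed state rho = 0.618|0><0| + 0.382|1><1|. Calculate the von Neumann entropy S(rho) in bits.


S = -p*log2(p) - (1-p)*log2(1-p)
p = 0.6180, 1-p = 0.3820
= -0.6180 * log2(0.6180) - 0.3820 * log2(0.3820)
= -(-0.4291) - (-0.5304)
= 0.9594

0.9594


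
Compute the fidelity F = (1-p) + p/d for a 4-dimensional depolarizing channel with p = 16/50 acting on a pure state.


F = (1-p) + p/d
= (1 - 0.3200) + 0.3200/4
= 0.6800 + 0.0800
= 0.7600

0.7600
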